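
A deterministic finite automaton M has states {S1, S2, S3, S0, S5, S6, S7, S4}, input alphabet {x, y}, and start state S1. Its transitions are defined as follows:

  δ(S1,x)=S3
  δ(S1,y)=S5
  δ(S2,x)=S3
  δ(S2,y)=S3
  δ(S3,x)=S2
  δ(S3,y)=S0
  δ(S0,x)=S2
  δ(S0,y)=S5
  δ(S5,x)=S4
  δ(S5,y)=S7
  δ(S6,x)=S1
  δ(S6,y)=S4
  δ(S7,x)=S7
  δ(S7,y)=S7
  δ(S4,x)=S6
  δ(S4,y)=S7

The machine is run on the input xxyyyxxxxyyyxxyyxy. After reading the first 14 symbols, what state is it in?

S7

Trace: S1 -x-> S3 -x-> S2 -y-> S3 -y-> S0 -y-> S5 -x-> S4 -x-> S6 -x-> S1 -x-> S3 -y-> S0 -y-> S5 -y-> S7 -x-> S7 -x-> S7
After 14 symbols: S7.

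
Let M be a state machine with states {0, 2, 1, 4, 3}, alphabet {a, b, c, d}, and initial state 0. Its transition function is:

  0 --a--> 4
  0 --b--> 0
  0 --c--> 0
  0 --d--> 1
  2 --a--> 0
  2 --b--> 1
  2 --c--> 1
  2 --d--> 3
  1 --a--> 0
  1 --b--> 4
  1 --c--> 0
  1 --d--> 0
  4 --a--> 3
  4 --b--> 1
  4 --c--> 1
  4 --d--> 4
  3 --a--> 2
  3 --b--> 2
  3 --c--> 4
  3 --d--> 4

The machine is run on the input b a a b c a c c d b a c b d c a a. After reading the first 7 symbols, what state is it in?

0 → 0 → 4 → 3 → 2 → 1 → 0 → 0
After 7 symbols: 0.

0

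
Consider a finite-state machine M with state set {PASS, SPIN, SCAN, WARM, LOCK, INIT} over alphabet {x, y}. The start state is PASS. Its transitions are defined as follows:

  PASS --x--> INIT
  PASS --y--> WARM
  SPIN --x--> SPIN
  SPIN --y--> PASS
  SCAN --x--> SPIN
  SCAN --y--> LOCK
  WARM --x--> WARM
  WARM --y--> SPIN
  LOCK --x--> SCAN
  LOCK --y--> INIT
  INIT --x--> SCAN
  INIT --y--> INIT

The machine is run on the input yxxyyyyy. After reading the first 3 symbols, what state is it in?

Trace: PASS -y-> WARM -x-> WARM -x-> WARM
After 3 symbols: WARM.

WARM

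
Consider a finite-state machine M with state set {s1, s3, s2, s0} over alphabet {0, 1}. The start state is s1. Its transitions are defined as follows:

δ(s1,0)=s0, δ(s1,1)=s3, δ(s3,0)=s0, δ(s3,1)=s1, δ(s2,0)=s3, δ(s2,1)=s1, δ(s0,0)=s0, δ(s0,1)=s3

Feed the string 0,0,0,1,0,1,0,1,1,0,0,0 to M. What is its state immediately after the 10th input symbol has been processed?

s0

start at s1
read '0': s1 → s0
read '0': s0 → s0
read '0': s0 → s0
read '1': s0 → s3
read '0': s3 → s0
read '1': s0 → s3
read '0': s3 → s0
read '1': s0 → s3
read '1': s3 → s1
read '0': s1 → s0
After 10 symbols: s0.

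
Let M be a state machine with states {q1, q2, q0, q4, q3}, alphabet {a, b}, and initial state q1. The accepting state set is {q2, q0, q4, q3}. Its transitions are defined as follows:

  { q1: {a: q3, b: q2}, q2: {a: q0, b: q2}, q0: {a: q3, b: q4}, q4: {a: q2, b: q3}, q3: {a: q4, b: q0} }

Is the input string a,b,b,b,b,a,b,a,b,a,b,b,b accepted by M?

q1 → q3 → q0 → q4 → q3 → q0 → q3 → q0 → q3 → q0 → q3 → q0 → q4 → q3
End state q3 is accepting.

Yes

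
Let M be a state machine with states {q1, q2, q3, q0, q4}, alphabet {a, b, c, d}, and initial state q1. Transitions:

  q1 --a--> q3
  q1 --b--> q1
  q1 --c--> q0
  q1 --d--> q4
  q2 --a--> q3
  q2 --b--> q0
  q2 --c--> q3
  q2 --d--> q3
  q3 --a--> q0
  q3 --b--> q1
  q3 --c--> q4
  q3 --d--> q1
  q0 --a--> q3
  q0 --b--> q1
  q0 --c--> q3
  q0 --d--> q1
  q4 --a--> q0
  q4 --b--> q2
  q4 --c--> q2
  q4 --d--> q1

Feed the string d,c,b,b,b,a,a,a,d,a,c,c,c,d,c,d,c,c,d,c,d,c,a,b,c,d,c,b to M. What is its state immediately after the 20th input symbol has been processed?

q0

Trace: q1 -d-> q4 -c-> q2 -b-> q0 -b-> q1 -b-> q1 -a-> q3 -a-> q0 -a-> q3 -d-> q1 -a-> q3 -c-> q4 -c-> q2 -c-> q3 -d-> q1 -c-> q0 -d-> q1 -c-> q0 -c-> q3 -d-> q1 -c-> q0
After 20 symbols: q0.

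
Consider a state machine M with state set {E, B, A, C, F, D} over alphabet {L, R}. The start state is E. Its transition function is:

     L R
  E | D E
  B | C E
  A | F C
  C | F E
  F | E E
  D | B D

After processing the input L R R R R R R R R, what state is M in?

D

Trace: E -L-> D -R-> D -R-> D -R-> D -R-> D -R-> D -R-> D -R-> D -R-> D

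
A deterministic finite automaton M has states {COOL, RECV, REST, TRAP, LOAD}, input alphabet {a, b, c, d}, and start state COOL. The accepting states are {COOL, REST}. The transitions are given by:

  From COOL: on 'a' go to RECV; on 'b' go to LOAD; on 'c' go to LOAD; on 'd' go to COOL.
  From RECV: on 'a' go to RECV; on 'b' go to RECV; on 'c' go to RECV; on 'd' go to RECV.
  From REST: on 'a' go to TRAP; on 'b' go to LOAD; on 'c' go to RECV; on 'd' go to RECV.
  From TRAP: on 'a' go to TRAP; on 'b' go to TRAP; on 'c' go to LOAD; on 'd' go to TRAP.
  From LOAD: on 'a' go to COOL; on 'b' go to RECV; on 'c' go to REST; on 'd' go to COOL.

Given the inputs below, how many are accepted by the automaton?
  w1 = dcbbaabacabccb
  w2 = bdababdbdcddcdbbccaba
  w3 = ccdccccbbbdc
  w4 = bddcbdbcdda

0

w1: Trace: COOL -d-> COOL -c-> LOAD -b-> RECV -b-> RECV -a-> RECV -a-> RECV -b-> RECV -a-> RECV -c-> RECV -a-> RECV -b-> RECV -c-> RECV -c-> RECV -b-> RECV  → end RECV, rejected
w2: Trace: COOL -b-> LOAD -d-> COOL -a-> RECV -b-> RECV -a-> RECV -b-> RECV -d-> RECV -b-> RECV -d-> RECV -c-> RECV -d-> RECV -d-> RECV -c-> RECV -d-> RECV -b-> RECV -b-> RECV -c-> RECV -c-> RECV -a-> RECV -b-> RECV -a-> RECV  → end RECV, rejected
w3: Trace: COOL -c-> LOAD -c-> REST -d-> RECV -c-> RECV -c-> RECV -c-> RECV -c-> RECV -b-> RECV -b-> RECV -b-> RECV -d-> RECV -c-> RECV  → end RECV, rejected
w4: Trace: COOL -b-> LOAD -d-> COOL -d-> COOL -c-> LOAD -b-> RECV -d-> RECV -b-> RECV -c-> RECV -d-> RECV -d-> RECV -a-> RECV  → end RECV, rejected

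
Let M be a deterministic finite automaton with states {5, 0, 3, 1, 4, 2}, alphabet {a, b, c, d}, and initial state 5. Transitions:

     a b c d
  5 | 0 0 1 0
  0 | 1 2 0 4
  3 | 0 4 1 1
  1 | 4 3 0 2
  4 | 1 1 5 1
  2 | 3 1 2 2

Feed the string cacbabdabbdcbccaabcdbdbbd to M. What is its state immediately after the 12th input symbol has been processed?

0

Trace: 5 -c-> 1 -a-> 4 -c-> 5 -b-> 0 -a-> 1 -b-> 3 -d-> 1 -a-> 4 -b-> 1 -b-> 3 -d-> 1 -c-> 0
After 12 symbols: 0.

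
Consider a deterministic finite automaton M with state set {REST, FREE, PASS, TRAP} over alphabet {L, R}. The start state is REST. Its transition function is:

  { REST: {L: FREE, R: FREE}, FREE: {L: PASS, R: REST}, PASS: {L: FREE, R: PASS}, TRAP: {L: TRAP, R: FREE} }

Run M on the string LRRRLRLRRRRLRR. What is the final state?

PASS

start at REST
read 'L': REST → FREE
read 'R': FREE → REST
read 'R': REST → FREE
read 'R': FREE → REST
read 'L': REST → FREE
read 'R': FREE → REST
read 'L': REST → FREE
read 'R': FREE → REST
read 'R': REST → FREE
read 'R': FREE → REST
read 'R': REST → FREE
read 'L': FREE → PASS
read 'R': PASS → PASS
read 'R': PASS → PASS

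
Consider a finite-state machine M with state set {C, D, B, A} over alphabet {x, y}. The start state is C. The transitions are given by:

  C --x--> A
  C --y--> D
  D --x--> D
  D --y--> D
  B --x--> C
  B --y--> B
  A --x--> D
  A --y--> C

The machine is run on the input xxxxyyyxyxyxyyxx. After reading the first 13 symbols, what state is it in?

C → A → D → D → D → D → D → D → D → D → D → D → D → D
After 13 symbols: D.

D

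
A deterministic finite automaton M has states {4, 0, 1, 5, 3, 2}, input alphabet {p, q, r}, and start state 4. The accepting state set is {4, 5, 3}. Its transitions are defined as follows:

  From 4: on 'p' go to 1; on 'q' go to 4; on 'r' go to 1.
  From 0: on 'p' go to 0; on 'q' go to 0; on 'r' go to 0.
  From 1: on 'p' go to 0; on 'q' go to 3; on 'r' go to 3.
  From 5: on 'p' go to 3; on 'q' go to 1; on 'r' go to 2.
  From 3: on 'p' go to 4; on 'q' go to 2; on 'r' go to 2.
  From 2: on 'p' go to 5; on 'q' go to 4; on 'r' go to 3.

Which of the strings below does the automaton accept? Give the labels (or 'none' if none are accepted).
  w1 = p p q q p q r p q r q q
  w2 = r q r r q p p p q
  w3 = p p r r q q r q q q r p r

w1:
  start at 4
  read 'p': 4 → 1
  read 'p': 1 → 0
  read 'q': 0 → 0
  read 'q': 0 → 0
  read 'p': 0 → 0
  read 'q': 0 → 0
  read 'r': 0 → 0
  read 'p': 0 → 0
  read 'q': 0 → 0
  read 'r': 0 → 0
  read 'q': 0 → 0
  read 'q': 0 → 0
  end 0, rejected
w2:
  start at 4
  read 'r': 4 → 1
  read 'q': 1 → 3
  read 'r': 3 → 2
  read 'r': 2 → 3
  read 'q': 3 → 2
  read 'p': 2 → 5
  read 'p': 5 → 3
  read 'p': 3 → 4
  read 'q': 4 → 4
  end 4, accepted
w3:
  start at 4
  read 'p': 4 → 1
  read 'p': 1 → 0
  read 'r': 0 → 0
  read 'r': 0 → 0
  read 'q': 0 → 0
  read 'q': 0 → 0
  read 'r': 0 → 0
  read 'q': 0 → 0
  read 'q': 0 → 0
  read 'q': 0 → 0
  read 'r': 0 → 0
  read 'p': 0 → 0
  read 'r': 0 → 0
  end 0, rejected

w2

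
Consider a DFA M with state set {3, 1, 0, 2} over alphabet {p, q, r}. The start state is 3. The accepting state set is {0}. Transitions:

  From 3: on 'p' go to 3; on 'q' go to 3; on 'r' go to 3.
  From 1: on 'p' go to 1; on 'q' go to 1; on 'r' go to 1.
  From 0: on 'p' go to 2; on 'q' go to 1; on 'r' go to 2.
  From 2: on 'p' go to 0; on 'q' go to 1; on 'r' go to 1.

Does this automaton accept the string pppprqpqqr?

start at 3
read 'p': 3 → 3
read 'p': 3 → 3
read 'p': 3 → 3
read 'p': 3 → 3
read 'r': 3 → 3
read 'q': 3 → 3
read 'p': 3 → 3
read 'q': 3 → 3
read 'q': 3 → 3
read 'r': 3 → 3
End state 3 is not accepting.

No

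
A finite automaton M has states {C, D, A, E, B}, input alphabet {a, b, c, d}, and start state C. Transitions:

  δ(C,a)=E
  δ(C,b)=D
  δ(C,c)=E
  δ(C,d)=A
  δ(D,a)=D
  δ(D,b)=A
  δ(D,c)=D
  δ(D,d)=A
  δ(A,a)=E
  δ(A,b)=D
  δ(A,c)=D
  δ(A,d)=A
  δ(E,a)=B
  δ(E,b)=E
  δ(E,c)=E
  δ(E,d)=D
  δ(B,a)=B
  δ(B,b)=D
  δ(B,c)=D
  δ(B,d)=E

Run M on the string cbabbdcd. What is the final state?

A

Trace: C -c-> E -b-> E -a-> B -b-> D -b-> A -d-> A -c-> D -d-> A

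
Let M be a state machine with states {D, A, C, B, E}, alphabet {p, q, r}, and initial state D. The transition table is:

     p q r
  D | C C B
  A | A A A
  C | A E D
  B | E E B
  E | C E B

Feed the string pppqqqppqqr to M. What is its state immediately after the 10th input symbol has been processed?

D → C → A → A → A → A → A → A → A → A → A
After 10 symbols: A.

A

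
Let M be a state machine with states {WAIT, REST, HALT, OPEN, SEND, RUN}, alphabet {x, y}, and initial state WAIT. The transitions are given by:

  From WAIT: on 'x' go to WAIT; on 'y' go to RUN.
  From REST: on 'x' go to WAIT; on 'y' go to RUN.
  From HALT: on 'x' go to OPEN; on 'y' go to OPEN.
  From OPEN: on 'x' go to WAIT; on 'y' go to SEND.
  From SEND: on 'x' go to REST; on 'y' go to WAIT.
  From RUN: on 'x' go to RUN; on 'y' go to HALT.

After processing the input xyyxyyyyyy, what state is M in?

SEND

Trace: WAIT -x-> WAIT -y-> RUN -y-> HALT -x-> OPEN -y-> SEND -y-> WAIT -y-> RUN -y-> HALT -y-> OPEN -y-> SEND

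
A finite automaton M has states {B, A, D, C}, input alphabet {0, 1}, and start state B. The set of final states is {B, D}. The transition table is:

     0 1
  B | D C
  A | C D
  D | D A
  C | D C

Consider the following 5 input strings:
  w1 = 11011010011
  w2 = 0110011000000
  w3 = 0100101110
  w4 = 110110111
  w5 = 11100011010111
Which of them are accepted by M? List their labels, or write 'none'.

w1: Trace: B -1-> C -1-> C -0-> D -1-> A -1-> D -0-> D -1-> A -0-> C -0-> D -1-> A -1-> D  → end D, accepted
w2: Trace: B -0-> D -1-> A -1-> D -0-> D -0-> D -1-> A -1-> D -0-> D -0-> D -0-> D -0-> D -0-> D -0-> D  → end D, accepted
w3: Trace: B -0-> D -1-> A -0-> C -0-> D -1-> A -0-> C -1-> C -1-> C -1-> C -0-> D  → end D, accepted
w4: Trace: B -1-> C -1-> C -0-> D -1-> A -1-> D -0-> D -1-> A -1-> D -1-> A  → end A, rejected
w5: Trace: B -1-> C -1-> C -1-> C -0-> D -0-> D -0-> D -1-> A -1-> D -0-> D -1-> A -0-> C -1-> C -1-> C -1-> C  → end C, rejected

w1, w2, w3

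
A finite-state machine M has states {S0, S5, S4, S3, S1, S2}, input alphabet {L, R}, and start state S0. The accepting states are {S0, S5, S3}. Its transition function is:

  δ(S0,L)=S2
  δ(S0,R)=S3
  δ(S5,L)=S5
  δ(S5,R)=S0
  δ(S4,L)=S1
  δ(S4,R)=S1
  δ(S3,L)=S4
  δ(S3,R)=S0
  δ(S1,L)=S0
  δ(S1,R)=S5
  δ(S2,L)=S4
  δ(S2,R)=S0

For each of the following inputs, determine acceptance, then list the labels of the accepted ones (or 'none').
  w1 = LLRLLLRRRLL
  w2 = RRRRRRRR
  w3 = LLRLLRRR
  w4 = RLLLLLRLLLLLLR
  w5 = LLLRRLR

w1:
  start at S0
  read 'L': S0 → S2
  read 'L': S2 → S4
  read 'R': S4 → S1
  read 'L': S1 → S0
  read 'L': S0 → S2
  read 'L': S2 → S4
  read 'R': S4 → S1
  read 'R': S1 → S5
  read 'R': S5 → S0
  read 'L': S0 → S2
  read 'L': S2 → S4
  end S4, rejected
w2:
  start at S0
  read 'R': S0 → S3
  read 'R': S3 → S0
  read 'R': S0 → S3
  read 'R': S3 → S0
  read 'R': S0 → S3
  read 'R': S3 → S0
  read 'R': S0 → S3
  read 'R': S3 → S0
  end S0, accepted
w3:
  start at S0
  read 'L': S0 → S2
  read 'L': S2 → S4
  read 'R': S4 → S1
  read 'L': S1 → S0
  read 'L': S0 → S2
  read 'R': S2 → S0
  read 'R': S0 → S3
  read 'R': S3 → S0
  end S0, accepted
w4:
  start at S0
  read 'R': S0 → S3
  read 'L': S3 → S4
  read 'L': S4 → S1
  read 'L': S1 → S0
  read 'L': S0 → S2
  read 'L': S2 → S4
  read 'R': S4 → S1
  read 'L': S1 → S0
  read 'L': S0 → S2
  read 'L': S2 → S4
  read 'L': S4 → S1
  read 'L': S1 → S0
  read 'L': S0 → S2
  read 'R': S2 → S0
  end S0, accepted
w5:
  start at S0
  read 'L': S0 → S2
  read 'L': S2 → S4
  read 'L': S4 → S1
  read 'R': S1 → S5
  read 'R': S5 → S0
  read 'L': S0 → S2
  read 'R': S2 → S0
  end S0, accepted

w2, w3, w4, w5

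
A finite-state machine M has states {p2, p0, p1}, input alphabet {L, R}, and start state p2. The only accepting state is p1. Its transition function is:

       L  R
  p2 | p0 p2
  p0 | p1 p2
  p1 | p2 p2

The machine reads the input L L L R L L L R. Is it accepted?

Trace: p2 -L-> p0 -L-> p1 -L-> p2 -R-> p2 -L-> p0 -L-> p1 -L-> p2 -R-> p2
End state p2 is not accepting.

No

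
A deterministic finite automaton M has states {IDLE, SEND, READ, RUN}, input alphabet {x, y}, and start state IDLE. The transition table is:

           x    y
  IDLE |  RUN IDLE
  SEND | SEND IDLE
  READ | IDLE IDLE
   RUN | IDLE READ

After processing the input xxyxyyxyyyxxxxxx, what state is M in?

IDLE

start at IDLE
read 'x': IDLE → RUN
read 'x': RUN → IDLE
read 'y': IDLE → IDLE
read 'x': IDLE → RUN
read 'y': RUN → READ
read 'y': READ → IDLE
read 'x': IDLE → RUN
read 'y': RUN → READ
read 'y': READ → IDLE
read 'y': IDLE → IDLE
read 'x': IDLE → RUN
read 'x': RUN → IDLE
read 'x': IDLE → RUN
read 'x': RUN → IDLE
read 'x': IDLE → RUN
read 'x': RUN → IDLE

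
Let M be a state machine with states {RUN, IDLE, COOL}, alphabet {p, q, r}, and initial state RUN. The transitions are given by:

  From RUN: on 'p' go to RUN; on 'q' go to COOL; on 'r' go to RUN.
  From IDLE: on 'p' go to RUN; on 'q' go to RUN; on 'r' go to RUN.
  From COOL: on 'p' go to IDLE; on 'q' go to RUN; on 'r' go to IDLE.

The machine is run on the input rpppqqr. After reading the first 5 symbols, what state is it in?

start at RUN
read 'r': RUN → RUN
read 'p': RUN → RUN
read 'p': RUN → RUN
read 'p': RUN → RUN
read 'q': RUN → COOL
After 5 symbols: COOL.

COOL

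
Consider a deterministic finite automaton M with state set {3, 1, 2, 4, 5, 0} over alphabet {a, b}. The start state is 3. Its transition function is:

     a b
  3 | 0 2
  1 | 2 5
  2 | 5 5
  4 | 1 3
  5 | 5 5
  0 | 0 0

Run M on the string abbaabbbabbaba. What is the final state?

0

Trace: 3 -a-> 0 -b-> 0 -b-> 0 -a-> 0 -a-> 0 -b-> 0 -b-> 0 -b-> 0 -a-> 0 -b-> 0 -b-> 0 -a-> 0 -b-> 0 -a-> 0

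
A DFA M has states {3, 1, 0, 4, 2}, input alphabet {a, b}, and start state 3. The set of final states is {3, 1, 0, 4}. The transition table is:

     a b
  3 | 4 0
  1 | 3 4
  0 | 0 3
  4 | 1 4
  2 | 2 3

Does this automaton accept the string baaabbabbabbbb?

Trace: 3 -b-> 0 -a-> 0 -a-> 0 -a-> 0 -b-> 3 -b-> 0 -a-> 0 -b-> 3 -b-> 0 -a-> 0 -b-> 3 -b-> 0 -b-> 3 -b-> 0
End state 0 is accepting.

Yes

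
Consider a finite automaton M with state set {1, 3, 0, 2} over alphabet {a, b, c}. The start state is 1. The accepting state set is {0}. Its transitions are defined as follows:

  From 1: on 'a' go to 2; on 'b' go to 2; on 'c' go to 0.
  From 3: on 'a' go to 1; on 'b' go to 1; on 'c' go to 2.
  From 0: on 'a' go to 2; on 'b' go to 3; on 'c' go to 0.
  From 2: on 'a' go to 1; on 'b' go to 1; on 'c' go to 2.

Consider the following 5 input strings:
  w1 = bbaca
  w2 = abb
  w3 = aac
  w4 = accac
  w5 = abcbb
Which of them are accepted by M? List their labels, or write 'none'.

w3, w4

w1: Trace: 1 -b-> 2 -b-> 1 -a-> 2 -c-> 2 -a-> 1  → end 1, rejected
w2: Trace: 1 -a-> 2 -b-> 1 -b-> 2  → end 2, rejected
w3: Trace: 1 -a-> 2 -a-> 1 -c-> 0  → end 0, accepted
w4: Trace: 1 -a-> 2 -c-> 2 -c-> 2 -a-> 1 -c-> 0  → end 0, accepted
w5: Trace: 1 -a-> 2 -b-> 1 -c-> 0 -b-> 3 -b-> 1  → end 1, rejected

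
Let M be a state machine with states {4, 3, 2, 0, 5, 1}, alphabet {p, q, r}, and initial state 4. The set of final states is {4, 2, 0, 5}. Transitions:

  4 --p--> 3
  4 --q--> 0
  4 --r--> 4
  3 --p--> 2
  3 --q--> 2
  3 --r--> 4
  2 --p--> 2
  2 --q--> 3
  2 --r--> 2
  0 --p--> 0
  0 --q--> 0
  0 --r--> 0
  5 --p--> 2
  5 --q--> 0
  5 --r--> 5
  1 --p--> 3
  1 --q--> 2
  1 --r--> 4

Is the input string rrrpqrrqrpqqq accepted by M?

4 → 4 → 4 → 4 → 3 → 2 → 2 → 2 → 3 → 4 → 3 → 2 → 3 → 2
End state 2 is accepting.

Yes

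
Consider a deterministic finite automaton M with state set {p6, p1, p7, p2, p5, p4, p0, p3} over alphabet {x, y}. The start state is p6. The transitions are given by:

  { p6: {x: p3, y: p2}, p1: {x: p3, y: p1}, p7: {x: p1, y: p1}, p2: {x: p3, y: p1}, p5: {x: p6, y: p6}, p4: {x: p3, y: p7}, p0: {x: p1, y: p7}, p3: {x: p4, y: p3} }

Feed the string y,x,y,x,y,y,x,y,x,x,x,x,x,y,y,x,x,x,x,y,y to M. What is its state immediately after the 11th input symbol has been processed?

p4

p6 → p2 → p3 → p3 → p4 → p7 → p1 → p3 → p3 → p4 → p3 → p4
After 11 symbols: p4.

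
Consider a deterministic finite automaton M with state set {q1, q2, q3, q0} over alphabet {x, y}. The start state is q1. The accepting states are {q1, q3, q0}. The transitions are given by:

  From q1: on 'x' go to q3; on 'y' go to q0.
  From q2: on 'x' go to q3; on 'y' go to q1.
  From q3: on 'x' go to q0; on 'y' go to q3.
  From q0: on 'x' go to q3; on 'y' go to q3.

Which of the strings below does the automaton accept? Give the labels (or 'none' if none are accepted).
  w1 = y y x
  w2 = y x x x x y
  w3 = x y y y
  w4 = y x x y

w1, w2, w3, w4

w1: q1 → q0 → q3 → q0  → end q0, accepted
w2: q1 → q0 → q3 → q0 → q3 → q0 → q3  → end q3, accepted
w3: q1 → q3 → q3 → q3 → q3  → end q3, accepted
w4: q1 → q0 → q3 → q0 → q3  → end q3, accepted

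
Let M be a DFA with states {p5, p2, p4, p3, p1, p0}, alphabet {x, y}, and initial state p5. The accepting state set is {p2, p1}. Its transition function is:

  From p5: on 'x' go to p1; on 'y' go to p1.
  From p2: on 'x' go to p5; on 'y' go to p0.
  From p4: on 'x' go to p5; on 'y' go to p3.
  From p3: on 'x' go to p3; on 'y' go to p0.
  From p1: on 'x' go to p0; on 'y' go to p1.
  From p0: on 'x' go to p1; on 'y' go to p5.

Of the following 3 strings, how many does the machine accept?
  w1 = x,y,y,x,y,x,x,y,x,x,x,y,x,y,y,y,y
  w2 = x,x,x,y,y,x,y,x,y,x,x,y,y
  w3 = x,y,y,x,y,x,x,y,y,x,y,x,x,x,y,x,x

w1:
  start at p5
  read 'x': p5 → p1
  read 'y': p1 → p1
  read 'y': p1 → p1
  read 'x': p1 → p0
  read 'y': p0 → p5
  read 'x': p5 → p1
  read 'x': p1 → p0
  read 'y': p0 → p5
  read 'x': p5 → p1
  read 'x': p1 → p0
  read 'x': p0 → p1
  read 'y': p1 → p1
  read 'x': p1 → p0
  read 'y': p0 → p5
  read 'y': p5 → p1
  read 'y': p1 → p1
  read 'y': p1 → p1
  end p1, accepted
w2:
  start at p5
  read 'x': p5 → p1
  read 'x': p1 → p0
  read 'x': p0 → p1
  read 'y': p1 → p1
  read 'y': p1 → p1
  read 'x': p1 → p0
  read 'y': p0 → p5
  read 'x': p5 → p1
  read 'y': p1 → p1
  read 'x': p1 → p0
  read 'x': p0 → p1
  read 'y': p1 → p1
  read 'y': p1 → p1
  end p1, accepted
w3:
  start at p5
  read 'x': p5 → p1
  read 'y': p1 → p1
  read 'y': p1 → p1
  read 'x': p1 → p0
  read 'y': p0 → p5
  read 'x': p5 → p1
  read 'x': p1 → p0
  read 'y': p0 → p5
  read 'y': p5 → p1
  read 'x': p1 → p0
  read 'y': p0 → p5
  read 'x': p5 → p1
  read 'x': p1 → p0
  read 'x': p0 → p1
  read 'y': p1 → p1
  read 'x': p1 → p0
  read 'x': p0 → p1
  end p1, accepted

3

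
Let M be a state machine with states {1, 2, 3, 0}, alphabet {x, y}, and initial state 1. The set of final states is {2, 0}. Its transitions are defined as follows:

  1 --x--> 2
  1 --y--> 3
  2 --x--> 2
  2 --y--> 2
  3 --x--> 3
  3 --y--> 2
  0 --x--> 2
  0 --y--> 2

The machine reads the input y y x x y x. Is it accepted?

Yes

Trace: 1 -y-> 3 -y-> 2 -x-> 2 -x-> 2 -y-> 2 -x-> 2
End state 2 is accepting.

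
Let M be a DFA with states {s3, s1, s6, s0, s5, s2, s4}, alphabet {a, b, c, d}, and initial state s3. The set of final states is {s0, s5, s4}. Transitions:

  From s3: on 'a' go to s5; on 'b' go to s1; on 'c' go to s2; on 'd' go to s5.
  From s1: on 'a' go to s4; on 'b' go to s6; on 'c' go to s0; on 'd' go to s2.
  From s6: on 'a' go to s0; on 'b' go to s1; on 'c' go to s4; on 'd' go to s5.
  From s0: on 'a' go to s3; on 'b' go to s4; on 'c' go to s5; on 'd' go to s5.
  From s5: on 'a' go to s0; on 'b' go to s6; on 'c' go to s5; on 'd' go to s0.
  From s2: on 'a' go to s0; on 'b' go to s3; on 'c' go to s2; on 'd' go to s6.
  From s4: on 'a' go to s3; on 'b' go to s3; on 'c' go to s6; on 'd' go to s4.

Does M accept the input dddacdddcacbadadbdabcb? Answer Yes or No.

No

s3 → s5 → s0 → s5 → s0 → s5 → s0 → s5 → s0 → s5 → s0 → s5 → s6 → s0 → s5 → s0 → s5 → s6 → s5 → s0 → s4 → s6 → s1
End state s1 is not accepting.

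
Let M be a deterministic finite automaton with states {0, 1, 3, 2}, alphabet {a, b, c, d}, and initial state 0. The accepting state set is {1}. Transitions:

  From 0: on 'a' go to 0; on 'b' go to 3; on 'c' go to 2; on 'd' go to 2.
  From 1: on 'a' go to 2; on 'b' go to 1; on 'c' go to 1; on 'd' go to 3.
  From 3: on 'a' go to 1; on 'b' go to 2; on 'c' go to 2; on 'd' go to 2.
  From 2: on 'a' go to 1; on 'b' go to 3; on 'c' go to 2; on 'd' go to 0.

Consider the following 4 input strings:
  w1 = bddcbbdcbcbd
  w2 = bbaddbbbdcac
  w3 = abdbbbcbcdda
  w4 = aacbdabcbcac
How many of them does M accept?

2

w1:
  start at 0
  read 'b': 0 → 3
  read 'd': 3 → 2
  read 'd': 2 → 0
  read 'c': 0 → 2
  read 'b': 2 → 3
  read 'b': 3 → 2
  read 'd': 2 → 0
  read 'c': 0 → 2
  read 'b': 2 → 3
  read 'c': 3 → 2
  read 'b': 2 → 3
  read 'd': 3 → 2
  end 2, rejected
w2:
  start at 0
  read 'b': 0 → 3
  read 'b': 3 → 2
  read 'a': 2 → 1
  read 'd': 1 → 3
  read 'd': 3 → 2
  read 'b': 2 → 3
  read 'b': 3 → 2
  read 'b': 2 → 3
  read 'd': 3 → 2
  read 'c': 2 → 2
  read 'a': 2 → 1
  read 'c': 1 → 1
  end 1, accepted
w3:
  start at 0
  read 'a': 0 → 0
  read 'b': 0 → 3
  read 'd': 3 → 2
  read 'b': 2 → 3
  read 'b': 3 → 2
  read 'b': 2 → 3
  read 'c': 3 → 2
  read 'b': 2 → 3
  read 'c': 3 → 2
  read 'd': 2 → 0
  read 'd': 0 → 2
  read 'a': 2 → 1
  end 1, accepted
w4:
  start at 0
  read 'a': 0 → 0
  read 'a': 0 → 0
  read 'c': 0 → 2
  read 'b': 2 → 3
  read 'd': 3 → 2
  read 'a': 2 → 1
  read 'b': 1 → 1
  read 'c': 1 → 1
  read 'b': 1 → 1
  read 'c': 1 → 1
  read 'a': 1 → 2
  read 'c': 2 → 2
  end 2, rejected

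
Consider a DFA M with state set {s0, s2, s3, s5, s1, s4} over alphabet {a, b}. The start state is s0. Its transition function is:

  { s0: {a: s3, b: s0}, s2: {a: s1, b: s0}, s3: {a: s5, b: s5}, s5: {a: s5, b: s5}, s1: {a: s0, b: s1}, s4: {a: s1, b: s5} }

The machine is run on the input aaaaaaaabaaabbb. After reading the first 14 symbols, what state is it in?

s5

Trace: s0 -a-> s3 -a-> s5 -a-> s5 -a-> s5 -a-> s5 -a-> s5 -a-> s5 -a-> s5 -b-> s5 -a-> s5 -a-> s5 -a-> s5 -b-> s5 -b-> s5
After 14 symbols: s5.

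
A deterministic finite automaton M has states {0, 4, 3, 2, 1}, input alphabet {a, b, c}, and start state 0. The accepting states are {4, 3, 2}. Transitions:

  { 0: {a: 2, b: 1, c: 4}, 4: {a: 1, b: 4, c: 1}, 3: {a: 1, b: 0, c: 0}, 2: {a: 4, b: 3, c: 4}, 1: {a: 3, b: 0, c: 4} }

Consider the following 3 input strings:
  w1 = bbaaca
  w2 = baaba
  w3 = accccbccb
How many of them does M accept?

2

w1: 0 → 1 → 0 → 2 → 4 → 1 → 3  → end 3, accepted
w2: 0 → 1 → 3 → 1 → 0 → 2  → end 2, accepted
w3: 0 → 2 → 4 → 1 → 4 → 1 → 0 → 4 → 1 → 0  → end 0, rejected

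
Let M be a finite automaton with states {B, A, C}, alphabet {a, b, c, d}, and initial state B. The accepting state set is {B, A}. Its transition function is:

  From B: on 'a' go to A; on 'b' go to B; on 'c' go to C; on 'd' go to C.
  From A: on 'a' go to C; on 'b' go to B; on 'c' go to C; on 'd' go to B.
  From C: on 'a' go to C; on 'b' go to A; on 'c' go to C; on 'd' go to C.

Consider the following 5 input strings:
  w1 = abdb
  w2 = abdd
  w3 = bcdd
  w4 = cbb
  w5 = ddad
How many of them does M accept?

w1:
  start at B
  read 'a': B → A
  read 'b': A → B
  read 'd': B → C
  read 'b': C → A
  end A, accepted
w2:
  start at B
  read 'a': B → A
  read 'b': A → B
  read 'd': B → C
  read 'd': C → C
  end C, rejected
w3:
  start at B
  read 'b': B → B
  read 'c': B → C
  read 'd': C → C
  read 'd': C → C
  end C, rejected
w4:
  start at B
  read 'c': B → C
  read 'b': C → A
  read 'b': A → B
  end B, accepted
w5:
  start at B
  read 'd': B → C
  read 'd': C → C
  read 'a': C → C
  read 'd': C → C
  end C, rejected

2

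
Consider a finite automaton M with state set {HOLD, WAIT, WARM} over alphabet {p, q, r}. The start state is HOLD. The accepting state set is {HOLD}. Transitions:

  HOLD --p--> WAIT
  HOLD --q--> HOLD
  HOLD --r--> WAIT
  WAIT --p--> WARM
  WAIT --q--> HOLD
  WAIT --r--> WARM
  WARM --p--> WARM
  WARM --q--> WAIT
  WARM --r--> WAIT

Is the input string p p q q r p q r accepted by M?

No

HOLD → WAIT → WARM → WAIT → HOLD → WAIT → WARM → WAIT → WARM
End state WARM is not accepting.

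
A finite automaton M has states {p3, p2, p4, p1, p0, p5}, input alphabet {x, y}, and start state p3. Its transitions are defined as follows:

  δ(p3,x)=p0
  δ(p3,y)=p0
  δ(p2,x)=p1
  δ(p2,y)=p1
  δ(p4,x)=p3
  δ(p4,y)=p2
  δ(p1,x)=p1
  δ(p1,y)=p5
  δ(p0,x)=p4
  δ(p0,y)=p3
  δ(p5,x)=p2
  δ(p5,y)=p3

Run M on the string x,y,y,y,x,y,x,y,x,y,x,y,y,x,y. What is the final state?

Trace: p3 -x-> p0 -y-> p3 -y-> p0 -y-> p3 -x-> p0 -y-> p3 -x-> p0 -y-> p3 -x-> p0 -y-> p3 -x-> p0 -y-> p3 -y-> p0 -x-> p4 -y-> p2

p2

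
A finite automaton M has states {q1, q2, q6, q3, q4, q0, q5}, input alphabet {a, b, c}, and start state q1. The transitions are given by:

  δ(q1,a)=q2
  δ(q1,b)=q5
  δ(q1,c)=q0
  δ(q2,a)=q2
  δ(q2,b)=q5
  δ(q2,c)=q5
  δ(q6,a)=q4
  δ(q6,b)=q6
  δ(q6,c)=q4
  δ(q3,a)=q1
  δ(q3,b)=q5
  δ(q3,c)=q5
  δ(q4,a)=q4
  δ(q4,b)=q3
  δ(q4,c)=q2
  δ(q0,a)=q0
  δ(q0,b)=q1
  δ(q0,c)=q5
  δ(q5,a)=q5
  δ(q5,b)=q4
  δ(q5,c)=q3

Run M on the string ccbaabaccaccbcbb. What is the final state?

q4

start at q1
read 'c': q1 → q0
read 'c': q0 → q5
read 'b': q5 → q4
read 'a': q4 → q4
read 'a': q4 → q4
read 'b': q4 → q3
read 'a': q3 → q1
read 'c': q1 → q0
read 'c': q0 → q5
read 'a': q5 → q5
read 'c': q5 → q3
read 'c': q3 → q5
read 'b': q5 → q4
read 'c': q4 → q2
read 'b': q2 → q5
read 'b': q5 → q4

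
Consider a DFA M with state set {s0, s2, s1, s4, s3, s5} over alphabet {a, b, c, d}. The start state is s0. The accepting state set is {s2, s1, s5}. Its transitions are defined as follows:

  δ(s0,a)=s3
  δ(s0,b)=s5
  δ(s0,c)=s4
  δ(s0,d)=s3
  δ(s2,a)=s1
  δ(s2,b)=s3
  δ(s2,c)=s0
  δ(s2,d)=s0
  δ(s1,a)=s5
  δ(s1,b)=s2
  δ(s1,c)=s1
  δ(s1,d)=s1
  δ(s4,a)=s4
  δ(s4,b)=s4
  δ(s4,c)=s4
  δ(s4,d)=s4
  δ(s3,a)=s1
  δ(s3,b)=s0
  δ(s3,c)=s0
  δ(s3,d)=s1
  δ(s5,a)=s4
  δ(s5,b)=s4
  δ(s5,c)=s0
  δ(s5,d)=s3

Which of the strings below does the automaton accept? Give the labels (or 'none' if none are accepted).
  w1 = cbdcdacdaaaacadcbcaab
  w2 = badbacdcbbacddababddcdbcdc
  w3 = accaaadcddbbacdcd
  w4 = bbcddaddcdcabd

w1: s0 → s4 → s4 → s4 → s4 → s4 → s4 → s4 → s4 → s4 → s4 → s4 → s4 → s4 → s4 → s4 → s4 → s4 → s4 → s4 → s4 → s4  → end s4, rejected
w2: s0 → s5 → s4 → s4 → s4 → s4 → s4 → s4 → s4 → s4 → s4 → s4 → s4 → s4 → s4 → s4 → s4 → s4 → s4 → s4 → s4 → s4 → s4 → s4 → s4 → s4 → s4  → end s4, rejected
w3: s0 → s3 → s0 → s4 → s4 → s4 → s4 → s4 → s4 → s4 → s4 → s4 → s4 → s4 → s4 → s4 → s4 → s4  → end s4, rejected
w4: s0 → s5 → s4 → s4 → s4 → s4 → s4 → s4 → s4 → s4 → s4 → s4 → s4 → s4 → s4  → end s4, rejected

none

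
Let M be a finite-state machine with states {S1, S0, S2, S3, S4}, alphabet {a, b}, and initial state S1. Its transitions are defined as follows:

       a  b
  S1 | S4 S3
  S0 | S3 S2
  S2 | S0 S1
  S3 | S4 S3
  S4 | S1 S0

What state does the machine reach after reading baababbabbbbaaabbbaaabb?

S1 → S3 → S4 → S1 → S3 → S4 → S0 → S2 → S0 → S2 → S1 → S3 → S3 → S4 → S1 → S4 → S0 → S2 → S1 → S4 → S1 → S4 → S0 → S2

S2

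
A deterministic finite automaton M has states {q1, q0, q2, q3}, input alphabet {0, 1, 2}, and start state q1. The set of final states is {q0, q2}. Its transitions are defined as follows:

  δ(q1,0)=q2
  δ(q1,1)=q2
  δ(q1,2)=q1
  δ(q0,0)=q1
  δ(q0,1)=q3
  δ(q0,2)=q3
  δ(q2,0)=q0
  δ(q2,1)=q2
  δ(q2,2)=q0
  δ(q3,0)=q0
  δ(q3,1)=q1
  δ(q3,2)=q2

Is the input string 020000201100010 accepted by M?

Yes

start at q1
read '0': q1 → q2
read '2': q2 → q0
read '0': q0 → q1
read '0': q1 → q2
read '0': q2 → q0
read '0': q0 → q1
read '2': q1 → q1
read '0': q1 → q2
read '1': q2 → q2
read '1': q2 → q2
read '0': q2 → q0
read '0': q0 → q1
read '0': q1 → q2
read '1': q2 → q2
read '0': q2 → q0
End state q0 is accepting.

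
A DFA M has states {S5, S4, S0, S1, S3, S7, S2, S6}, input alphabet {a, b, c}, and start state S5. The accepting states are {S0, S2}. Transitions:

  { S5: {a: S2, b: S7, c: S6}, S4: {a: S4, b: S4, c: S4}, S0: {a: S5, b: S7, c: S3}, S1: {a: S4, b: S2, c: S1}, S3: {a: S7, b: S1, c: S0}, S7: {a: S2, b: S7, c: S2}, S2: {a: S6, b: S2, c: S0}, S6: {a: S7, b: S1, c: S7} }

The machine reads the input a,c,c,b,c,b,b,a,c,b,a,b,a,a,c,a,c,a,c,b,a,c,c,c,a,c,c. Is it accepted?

No

Trace: S5 -a-> S2 -c-> S0 -c-> S3 -b-> S1 -c-> S1 -b-> S2 -b-> S2 -a-> S6 -c-> S7 -b-> S7 -a-> S2 -b-> S2 -a-> S6 -a-> S7 -c-> S2 -a-> S6 -c-> S7 -a-> S2 -c-> S0 -b-> S7 -a-> S2 -c-> S0 -c-> S3 -c-> S0 -a-> S5 -c-> S6 -c-> S7
End state S7 is not accepting.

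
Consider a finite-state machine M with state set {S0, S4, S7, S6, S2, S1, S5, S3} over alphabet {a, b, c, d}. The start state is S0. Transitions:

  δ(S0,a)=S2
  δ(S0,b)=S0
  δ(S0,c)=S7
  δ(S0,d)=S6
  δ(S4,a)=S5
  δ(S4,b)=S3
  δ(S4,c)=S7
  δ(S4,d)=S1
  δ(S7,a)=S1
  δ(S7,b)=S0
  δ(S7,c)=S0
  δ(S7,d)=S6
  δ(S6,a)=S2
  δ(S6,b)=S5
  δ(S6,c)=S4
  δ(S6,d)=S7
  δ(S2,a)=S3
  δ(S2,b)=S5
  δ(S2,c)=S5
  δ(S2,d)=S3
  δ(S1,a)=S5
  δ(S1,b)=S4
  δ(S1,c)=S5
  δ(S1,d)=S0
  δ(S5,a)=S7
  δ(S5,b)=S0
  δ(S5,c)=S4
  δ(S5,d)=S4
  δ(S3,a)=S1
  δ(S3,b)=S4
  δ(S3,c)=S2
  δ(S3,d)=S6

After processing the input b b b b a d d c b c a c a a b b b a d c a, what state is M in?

S1

start at S0
read 'b': S0 → S0
read 'b': S0 → S0
read 'b': S0 → S0
read 'b': S0 → S0
read 'a': S0 → S2
read 'd': S2 → S3
read 'd': S3 → S6
read 'c': S6 → S4
read 'b': S4 → S3
read 'c': S3 → S2
read 'a': S2 → S3
read 'c': S3 → S2
read 'a': S2 → S3
read 'a': S3 → S1
read 'b': S1 → S4
read 'b': S4 → S3
read 'b': S3 → S4
read 'a': S4 → S5
read 'd': S5 → S4
read 'c': S4 → S7
read 'a': S7 → S1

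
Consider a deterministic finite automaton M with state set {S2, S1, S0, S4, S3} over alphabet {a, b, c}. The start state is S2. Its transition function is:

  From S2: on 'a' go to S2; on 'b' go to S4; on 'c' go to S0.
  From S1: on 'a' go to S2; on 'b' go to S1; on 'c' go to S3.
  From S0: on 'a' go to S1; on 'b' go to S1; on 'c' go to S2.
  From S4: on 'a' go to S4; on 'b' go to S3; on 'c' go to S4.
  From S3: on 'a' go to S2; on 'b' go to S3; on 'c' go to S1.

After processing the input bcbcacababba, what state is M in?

S2

S2 → S4 → S4 → S3 → S1 → S2 → S0 → S1 → S1 → S2 → S4 → S3 → S2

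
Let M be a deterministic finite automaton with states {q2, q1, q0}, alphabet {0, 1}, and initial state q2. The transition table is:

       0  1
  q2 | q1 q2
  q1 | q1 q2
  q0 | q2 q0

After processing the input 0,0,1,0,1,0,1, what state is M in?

q2

q2 → q1 → q1 → q2 → q1 → q2 → q1 → q2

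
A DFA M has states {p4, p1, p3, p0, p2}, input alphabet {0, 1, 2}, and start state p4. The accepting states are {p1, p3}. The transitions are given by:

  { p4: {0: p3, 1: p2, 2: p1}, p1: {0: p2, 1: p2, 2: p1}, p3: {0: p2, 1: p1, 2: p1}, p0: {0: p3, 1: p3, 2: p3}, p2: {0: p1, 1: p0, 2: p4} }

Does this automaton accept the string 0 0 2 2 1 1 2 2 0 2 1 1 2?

start at p4
read '0': p4 → p3
read '0': p3 → p2
read '2': p2 → p4
read '2': p4 → p1
read '1': p1 → p2
read '1': p2 → p0
read '2': p0 → p3
read '2': p3 → p1
read '0': p1 → p2
read '2': p2 → p4
read '1': p4 → p2
read '1': p2 → p0
read '2': p0 → p3
End state p3 is accepting.

Yes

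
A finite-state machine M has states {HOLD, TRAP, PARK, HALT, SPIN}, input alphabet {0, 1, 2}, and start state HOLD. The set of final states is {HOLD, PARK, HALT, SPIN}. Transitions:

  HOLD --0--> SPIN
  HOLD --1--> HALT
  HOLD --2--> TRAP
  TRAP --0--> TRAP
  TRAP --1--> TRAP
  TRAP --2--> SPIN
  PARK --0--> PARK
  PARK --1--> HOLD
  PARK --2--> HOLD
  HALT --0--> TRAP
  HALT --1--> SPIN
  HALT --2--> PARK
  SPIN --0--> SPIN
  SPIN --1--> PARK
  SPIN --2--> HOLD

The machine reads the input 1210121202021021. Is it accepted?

Trace: HOLD -1-> HALT -2-> PARK -1-> HOLD -0-> SPIN -1-> PARK -2-> HOLD -1-> HALT -2-> PARK -0-> PARK -2-> HOLD -0-> SPIN -2-> HOLD -1-> HALT -0-> TRAP -2-> SPIN -1-> PARK
End state PARK is accepting.

Yes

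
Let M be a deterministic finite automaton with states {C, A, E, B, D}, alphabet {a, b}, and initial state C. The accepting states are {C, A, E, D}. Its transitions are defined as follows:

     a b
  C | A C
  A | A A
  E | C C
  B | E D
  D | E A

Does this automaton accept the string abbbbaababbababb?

Yes

C → A → A → A → A → A → A → A → A → A → A → A → A → A → A → A → A
End state A is accepting.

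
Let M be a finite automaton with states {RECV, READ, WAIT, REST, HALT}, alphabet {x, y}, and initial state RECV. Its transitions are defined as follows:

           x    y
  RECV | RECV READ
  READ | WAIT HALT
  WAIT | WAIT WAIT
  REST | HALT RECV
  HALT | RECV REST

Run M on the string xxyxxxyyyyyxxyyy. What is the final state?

WAIT

Trace: RECV -x-> RECV -x-> RECV -y-> READ -x-> WAIT -x-> WAIT -x-> WAIT -y-> WAIT -y-> WAIT -y-> WAIT -y-> WAIT -y-> WAIT -x-> WAIT -x-> WAIT -y-> WAIT -y-> WAIT -y-> WAIT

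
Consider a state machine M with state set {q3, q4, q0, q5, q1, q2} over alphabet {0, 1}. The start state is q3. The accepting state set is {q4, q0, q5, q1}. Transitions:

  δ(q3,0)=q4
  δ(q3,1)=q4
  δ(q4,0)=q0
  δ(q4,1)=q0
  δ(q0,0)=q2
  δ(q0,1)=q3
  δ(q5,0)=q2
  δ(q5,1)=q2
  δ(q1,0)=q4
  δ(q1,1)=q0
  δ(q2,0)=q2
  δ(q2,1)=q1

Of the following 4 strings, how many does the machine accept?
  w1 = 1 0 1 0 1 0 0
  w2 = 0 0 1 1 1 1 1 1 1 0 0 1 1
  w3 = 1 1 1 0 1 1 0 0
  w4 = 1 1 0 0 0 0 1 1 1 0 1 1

w1:
  start at q3
  read '1': q3 → q4
  read '0': q4 → q0
  read '1': q0 → q3
  read '0': q3 → q4
  read '1': q4 → q0
  read '0': q0 → q2
  read '0': q2 → q2
  end q2, rejected
w2:
  start at q3
  read '0': q3 → q4
  read '0': q4 → q0
  read '1': q0 → q3
  read '1': q3 → q4
  read '1': q4 → q0
  read '1': q0 → q3
  read '1': q3 → q4
  read '1': q4 → q0
  read '1': q0 → q3
  read '0': q3 → q4
  read '0': q4 → q0
  read '1': q0 → q3
  read '1': q3 → q4
  end q4, accepted
w3:
  start at q3
  read '1': q3 → q4
  read '1': q4 → q0
  read '1': q0 → q3
  read '0': q3 → q4
  read '1': q4 → q0
  read '1': q0 → q3
  read '0': q3 → q4
  read '0': q4 → q0
  end q0, accepted
w4:
  start at q3
  read '1': q3 → q4
  read '1': q4 → q0
  read '0': q0 → q2
  read '0': q2 → q2
  read '0': q2 → q2
  read '0': q2 → q2
  read '1': q2 → q1
  read '1': q1 → q0
  read '1': q0 → q3
  read '0': q3 → q4
  read '1': q4 → q0
  read '1': q0 → q3
  end q3, rejected

2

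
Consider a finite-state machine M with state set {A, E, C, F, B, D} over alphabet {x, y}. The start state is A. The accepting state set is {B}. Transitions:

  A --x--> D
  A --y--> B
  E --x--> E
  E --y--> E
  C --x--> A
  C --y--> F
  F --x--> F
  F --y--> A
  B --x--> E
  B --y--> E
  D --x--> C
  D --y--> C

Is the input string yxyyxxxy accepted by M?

A → B → E → E → E → E → E → E → E
End state E is not accepting.

No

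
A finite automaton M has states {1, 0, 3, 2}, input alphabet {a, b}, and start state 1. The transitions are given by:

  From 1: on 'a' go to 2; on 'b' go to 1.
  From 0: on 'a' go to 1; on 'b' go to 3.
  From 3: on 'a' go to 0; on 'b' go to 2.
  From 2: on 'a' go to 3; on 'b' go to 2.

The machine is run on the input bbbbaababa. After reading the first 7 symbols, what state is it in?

2

start at 1
read 'b': 1 → 1
read 'b': 1 → 1
read 'b': 1 → 1
read 'b': 1 → 1
read 'a': 1 → 2
read 'a': 2 → 3
read 'b': 3 → 2
After 7 symbols: 2.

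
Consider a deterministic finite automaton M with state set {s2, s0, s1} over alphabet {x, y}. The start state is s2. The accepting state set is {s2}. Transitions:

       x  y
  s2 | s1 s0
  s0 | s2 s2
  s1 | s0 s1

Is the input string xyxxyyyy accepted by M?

Yes

start at s2
read 'x': s2 → s1
read 'y': s1 → s1
read 'x': s1 → s0
read 'x': s0 → s2
read 'y': s2 → s0
read 'y': s0 → s2
read 'y': s2 → s0
read 'y': s0 → s2
End state s2 is accepting.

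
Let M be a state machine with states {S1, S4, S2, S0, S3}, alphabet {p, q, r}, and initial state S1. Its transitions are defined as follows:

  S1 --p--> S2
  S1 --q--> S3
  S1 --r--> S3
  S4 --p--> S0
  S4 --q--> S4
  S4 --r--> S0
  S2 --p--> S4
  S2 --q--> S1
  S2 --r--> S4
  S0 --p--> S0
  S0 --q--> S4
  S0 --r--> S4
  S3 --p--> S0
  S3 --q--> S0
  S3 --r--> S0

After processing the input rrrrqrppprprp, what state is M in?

S0

Trace: S1 -r-> S3 -r-> S0 -r-> S4 -r-> S0 -q-> S4 -r-> S0 -p-> S0 -p-> S0 -p-> S0 -r-> S4 -p-> S0 -r-> S4 -p-> S0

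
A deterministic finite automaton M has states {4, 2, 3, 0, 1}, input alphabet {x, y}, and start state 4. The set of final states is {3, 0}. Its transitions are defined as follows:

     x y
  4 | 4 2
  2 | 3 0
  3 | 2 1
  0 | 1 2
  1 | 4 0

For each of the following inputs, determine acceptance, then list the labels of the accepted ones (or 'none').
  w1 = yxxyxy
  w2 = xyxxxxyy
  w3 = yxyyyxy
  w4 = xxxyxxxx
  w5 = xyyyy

w1: 4 → 2 → 3 → 2 → 0 → 1 → 0  → end 0, accepted
w2: 4 → 4 → 2 → 3 → 2 → 3 → 2 → 0 → 2  → end 2, rejected
w3: 4 → 2 → 3 → 1 → 0 → 2 → 3 → 1  → end 1, rejected
w4: 4 → 4 → 4 → 4 → 2 → 3 → 2 → 3 → 2  → end 2, rejected
w5: 4 → 4 → 2 → 0 → 2 → 0  → end 0, accepted

w1, w5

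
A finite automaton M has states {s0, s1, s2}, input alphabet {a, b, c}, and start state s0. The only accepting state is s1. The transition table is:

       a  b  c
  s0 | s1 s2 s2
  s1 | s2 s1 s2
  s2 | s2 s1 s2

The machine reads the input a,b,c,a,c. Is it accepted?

No

s0 → s1 → s1 → s2 → s2 → s2
End state s2 is not accepting.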